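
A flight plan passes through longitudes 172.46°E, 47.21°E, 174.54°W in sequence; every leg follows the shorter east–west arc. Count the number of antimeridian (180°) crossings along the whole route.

1

Leg 1: +172.46° → +47.21°, shortest Δλ = -125.25° (west) — does not cross 180°.
Leg 2: +47.21° → -174.54°, shortest Δλ = 138.25° (east) — crosses 180°.
Total crossings: 1.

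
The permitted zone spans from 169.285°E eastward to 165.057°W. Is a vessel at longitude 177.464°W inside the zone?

Yes

Band width going east from +169.285° to -165.057°: ((-165.057 − 169.285) mod 360) = 25.658°.
Offset of -177.464° east of the west edge: ((-177.464 − 169.285) mod 360) = 13.251°.
13.251° ≤ 25.658° ⇒ inside.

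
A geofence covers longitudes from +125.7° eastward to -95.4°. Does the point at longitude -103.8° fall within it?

Band width going east from +125.7° to -95.4°: ((-95.4 − 125.7) mod 360) = 138.9°.
Offset of -103.8° east of the west edge: ((-103.8 − 125.7) mod 360) = 130.5°.
130.5° ≤ 138.9° ⇒ inside.

Yes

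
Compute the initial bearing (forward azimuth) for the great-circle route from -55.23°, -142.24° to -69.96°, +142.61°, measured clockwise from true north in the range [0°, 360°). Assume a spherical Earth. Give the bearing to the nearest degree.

Δλ = 142.61 − -142.24 = 284.85°; wrapped into (−180°, 180°]: -75.15°.
θ = atan2( sin Δλ · cos φ₂ , cos φ₁ · sin φ₂ − sin φ₁ · cos φ₂ · cos Δλ )
  = atan2(-0.33123, -0.46361) = -144.456° → normalised to [0°, 360°): 215.544°.

216°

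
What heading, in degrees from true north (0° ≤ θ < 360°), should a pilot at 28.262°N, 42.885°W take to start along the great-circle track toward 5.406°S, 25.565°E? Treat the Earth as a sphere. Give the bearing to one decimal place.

Δλ = 25.565 − -42.885 = 68.450°.
θ = atan2( sin Δλ · cos φ₂ , cos φ₁ · sin φ₂ − sin φ₁ · cos φ₂ · cos Δλ )
  = atan2(0.92596, -0.25613) = 105.462° → normalised to [0°, 360°): 105.462°.

105.5°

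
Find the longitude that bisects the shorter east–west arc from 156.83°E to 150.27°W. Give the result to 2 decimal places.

176.72°W

Signed shortest Δλ from +156.83° to -150.27° is +52.90°.
Midpoint longitude = +156.83° + (+52.90°)/2 = +156.83° + 26.45° = +183.28°.
Normalise into (−180°, 180°]: -176.72°.
(The naïve average (+156.83 + -150.27)/2 = 3.28° is on the wrong side of the globe.)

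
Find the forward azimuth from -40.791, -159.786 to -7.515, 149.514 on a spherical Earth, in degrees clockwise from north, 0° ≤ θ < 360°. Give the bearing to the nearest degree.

292°

Δλ = 149.514 − -159.786 = 309.300°; wrapped into (−180°, 180°]: -50.700°.
θ = atan2( sin Δλ · cos φ₂ , cos φ₁ · sin φ₂ − sin φ₁ · cos φ₂ · cos Δλ )
  = atan2(-0.76719, 0.31122) = -67.920° → normalised to [0°, 360°): 292.080°.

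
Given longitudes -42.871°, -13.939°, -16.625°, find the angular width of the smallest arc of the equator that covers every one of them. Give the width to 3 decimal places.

Sort the longitudes: -42.871°, -16.625°, -13.939°.
Eastward gaps between consecutive values (wrapping around): 26.246°, 2.686°, 331.068°.
Largest gap = 331.068° ⇒ minimal covering band is its complement: 360° − 331.068° = 28.932°.
Band runs from -42.871° eastward to -13.939°.

28.932°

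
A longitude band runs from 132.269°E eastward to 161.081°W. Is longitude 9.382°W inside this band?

Band width going east from +132.269° to -161.081°: ((-161.081 − 132.269) mod 360) = 66.650°.
Offset of -9.382° east of the west edge: ((-9.382 − 132.269) mod 360) = 218.349°.
218.349° > 66.650° ⇒ outside.

No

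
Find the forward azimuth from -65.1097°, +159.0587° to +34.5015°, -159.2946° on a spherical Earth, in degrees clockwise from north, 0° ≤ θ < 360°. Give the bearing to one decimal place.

34.5°

Δλ = -159.2946 − 159.0587 = -318.3533°; wrapped into (−180°, 180°]: 41.6467°.
θ = atan2( sin Δλ · cos φ₂ , cos φ₁ · sin φ₂ − sin φ₁ · cos φ₂ · cos Δλ )
  = atan2(0.54765, 0.79702) = 34.494° → normalised to [0°, 360°): 34.494°.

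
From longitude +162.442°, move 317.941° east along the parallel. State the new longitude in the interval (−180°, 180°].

Start at +162.442°; shift +317.941° → +480.383°.
+480.383° lies outside (−180°, 180°]; subtract 360° → +120.383°.

+120.383°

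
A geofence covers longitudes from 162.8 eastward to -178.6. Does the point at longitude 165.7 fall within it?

Band width going east from +162.8° to -178.6°: ((-178.6 − 162.8) mod 360) = 18.6°.
Offset of +165.7° east of the west edge: ((165.7 − 162.8) mod 360) = 2.9°.
2.9° ≤ 18.6° ⇒ inside.

Yes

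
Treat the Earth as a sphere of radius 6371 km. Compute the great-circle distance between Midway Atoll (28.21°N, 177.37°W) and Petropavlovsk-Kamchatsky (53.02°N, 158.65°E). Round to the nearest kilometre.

Δλ = 158.65 − -177.37 = 336.02°; wrapped into (−180°, 180°]: -23.98°.
Δφ = 53.02 − 28.21 = 24.81°.
a = sin²(Δφ/2) + cos φ₁ · cos φ₂ · sin²(Δλ/2) = 0.069024.
c = 2·atan2(√a, √(1−a)) = 0.53169 rad → d = 6371·c ≈ 3387.40 km.

3387 km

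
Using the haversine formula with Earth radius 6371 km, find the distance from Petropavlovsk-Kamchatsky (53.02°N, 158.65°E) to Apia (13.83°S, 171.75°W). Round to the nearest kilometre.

Δλ = -171.75 − 158.65 = -330.40°; wrapped into (−180°, 180°]: 29.60°.
Δφ = -13.83 − 53.02 = -66.85°.
a = sin²(Δφ/2) + cos φ₁ · cos φ₂ · sin²(Δλ/2) = 0.341544.
c = 2·atan2(√a, √(1−a)) = 1.24832 rad → d = 6371·c ≈ 7953.07 km.

7953 km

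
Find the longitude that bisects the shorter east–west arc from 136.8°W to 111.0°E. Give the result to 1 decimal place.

Signed shortest Δλ from -136.8° to +111.0° is -112.2°.
Midpoint longitude = -136.8° + (-112.2°)/2 = -136.8° − 56.1° = -192.9°.
Normalise into (−180°, 180°]: +167.1°.
(The naïve average (-136.8 + +111.0)/2 = -12.9° is on the wrong side of the globe.)

167.1°E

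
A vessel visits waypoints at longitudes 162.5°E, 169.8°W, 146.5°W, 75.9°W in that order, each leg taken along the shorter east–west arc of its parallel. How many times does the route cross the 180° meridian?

1

Leg 1: +162.5° → -169.8°, shortest Δλ = 27.7° (east) — crosses 180°.
Leg 2: -169.8° → -146.5°, shortest Δλ = 23.3° (east) — does not cross 180°.
Leg 3: -146.5° → -75.9°, shortest Δλ = 70.6° (east) — does not cross 180°.
Total crossings: 1.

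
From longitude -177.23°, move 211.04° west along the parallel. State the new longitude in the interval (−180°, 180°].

Start at -177.23°; shift −211.04° → -388.27°.
-388.27° lies outside (−180°, 180°]; add 360° → -28.27°.

-28.27°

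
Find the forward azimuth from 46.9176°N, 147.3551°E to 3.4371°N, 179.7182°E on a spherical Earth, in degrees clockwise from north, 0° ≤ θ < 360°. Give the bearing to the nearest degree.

137°

Δλ = 179.7182 − 147.3551 = 32.3631°.
θ = atan2( sin Δλ · cos φ₂ , cos φ₁ · sin φ₂ − sin φ₁ · cos φ₂ · cos Δλ )
  = atan2(0.53432, -0.57487) = 137.093° → normalised to [0°, 360°): 137.093°.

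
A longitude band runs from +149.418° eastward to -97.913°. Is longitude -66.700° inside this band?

Band width going east from +149.418° to -97.913°: ((-97.913 − 149.418) mod 360) = 112.669°.
Offset of -66.700° east of the west edge: ((-66.700 − 149.418) mod 360) = 143.882°.
143.882° > 112.669° ⇒ outside.

No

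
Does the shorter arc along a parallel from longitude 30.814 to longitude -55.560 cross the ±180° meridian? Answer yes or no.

No

Signed shortest Δλ = ((-55.560 − 30.814 + 180) mod 360) − 180 = -86.374°.
Going west by 86.374° from +30.814° reaches -55.560° without touching 180°.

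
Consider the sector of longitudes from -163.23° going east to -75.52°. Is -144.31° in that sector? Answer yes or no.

Yes

Band width going east from -163.23° to -75.52°: ((-75.52 − -163.23) mod 360) = 87.71°.
Offset of -144.31° east of the west edge: ((-144.31 − -163.23) mod 360) = 18.92°.
18.92° ≤ 87.71° ⇒ inside.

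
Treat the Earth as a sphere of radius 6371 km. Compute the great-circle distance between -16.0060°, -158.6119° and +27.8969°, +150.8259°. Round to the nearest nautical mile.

3948 nmi

Δλ = 150.8259 − -158.6119 = 309.4378°; wrapped into (−180°, 180°]: -50.5622°.
Δφ = 27.8969 − -16.0060 = 43.9029°.
a = sin²(Δφ/2) + cos φ₁ · cos φ₂ · sin²(Δλ/2) = 0.294679.
c = 2·atan2(√a, √(1−a)) = 1.14764 rad → d = 6371·c ≈ 7311.60 km ≈ 3947.95 nmi.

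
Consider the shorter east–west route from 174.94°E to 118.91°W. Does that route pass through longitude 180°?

Yes

Naïve |-118.91 − 174.94| = 293.85° > 180°, so the shorter arc goes the other way round — across 180°.
Signed shortest Δλ = ((-118.91 − 174.94 + 180) mod 360) − 180 = 66.15°.
Going east by 66.15° from +174.94° passes through 180° before reaching -118.91°.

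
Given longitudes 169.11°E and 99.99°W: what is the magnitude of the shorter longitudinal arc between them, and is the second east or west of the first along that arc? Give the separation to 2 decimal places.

90.90° east

Raw difference: -99.99 − 169.11 = -269.1°.
Normalise into (−180°, 180°]: -269.1° + 360° = 90.9°.
Positive ⇒ the second point lies to the east; separation 90.90°.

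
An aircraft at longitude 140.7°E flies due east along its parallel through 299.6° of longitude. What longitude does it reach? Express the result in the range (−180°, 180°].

80.3°E

Start at +140.7°; shift +299.6° → +440.3°.
+440.3° lies outside (−180°, 180°]; subtract 360° → +80.3°.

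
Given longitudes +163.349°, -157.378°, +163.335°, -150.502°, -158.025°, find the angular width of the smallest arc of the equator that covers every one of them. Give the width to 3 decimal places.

Sort the longitudes: -158.025°, -157.378°, -150.502°, +163.335°, +163.349°.
Eastward gaps between consecutive values (wrapping around): 0.647°, 6.876°, 313.837°, 0.014°, 38.626°.
Largest gap = 313.837° ⇒ minimal covering band is its complement: 360° − 313.837° = 46.163°.
Band runs from +163.335° eastward to -150.502°, crossing the antimeridian.

46.163°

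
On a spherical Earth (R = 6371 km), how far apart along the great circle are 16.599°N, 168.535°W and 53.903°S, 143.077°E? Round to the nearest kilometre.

Δλ = 143.077 − -168.535 = 311.612°; wrapped into (−180°, 180°]: -48.388°.
Δφ = -53.903 − 16.599 = -70.502°.
a = sin²(Δφ/2) + cos φ₁ · cos φ₂ · sin²(Δλ/2) = 0.427943.
c = 2·atan2(√a, √(1−a)) = 1.42618 rad → d = 6371·c ≈ 9086.18 km.

9086 km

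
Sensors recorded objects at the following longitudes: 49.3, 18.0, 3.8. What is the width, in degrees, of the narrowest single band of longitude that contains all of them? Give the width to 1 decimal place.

45.5°

Sort the longitudes: +3.8°, +18.0°, +49.3°.
Eastward gaps between consecutive values (wrapping around): 14.2°, 31.3°, 314.5°.
Largest gap = 314.5° ⇒ minimal covering band is its complement: 360° − 314.5° = 45.5°.
Band runs from +3.8° eastward to +49.3°.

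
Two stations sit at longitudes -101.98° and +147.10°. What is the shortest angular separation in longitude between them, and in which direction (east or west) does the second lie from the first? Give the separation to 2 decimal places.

Raw difference: 147.10 − -101.98 = 249.08°.
Normalise into (−180°, 180°]: 249.08° − 360° = -110.92°.
Negative ⇒ the second point lies to the west; separation 110.92°.

110.92° west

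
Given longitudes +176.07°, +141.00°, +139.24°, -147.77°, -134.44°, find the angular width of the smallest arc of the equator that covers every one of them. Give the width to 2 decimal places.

Sort the longitudes: -147.77°, -134.44°, +139.24°, +141.00°, +176.07°.
Eastward gaps between consecutive values (wrapping around): 13.33°, 273.68°, 1.76°, 35.07°, 36.16°.
Largest gap = 273.68° ⇒ minimal covering band is its complement: 360° − 273.68° = 86.32°.
Band runs from +139.24° eastward to -134.44°, crossing the antimeridian.

86.32°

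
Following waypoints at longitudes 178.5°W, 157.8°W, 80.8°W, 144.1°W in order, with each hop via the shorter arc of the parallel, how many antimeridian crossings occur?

0

Leg 1: -178.5° → -157.8°, shortest Δλ = 20.7° (east) — does not cross 180°.
Leg 2: -157.8° → -80.8°, shortest Δλ = 77.0° (east) — does not cross 180°.
Leg 3: -80.8° → -144.1°, shortest Δλ = -63.3° (west) — does not cross 180°.
Total crossings: 0.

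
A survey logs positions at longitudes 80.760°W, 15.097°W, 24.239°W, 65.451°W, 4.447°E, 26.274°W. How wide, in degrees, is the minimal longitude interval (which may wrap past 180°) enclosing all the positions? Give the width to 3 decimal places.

85.207°

Sort the longitudes: -80.760°, -65.451°, -26.274°, -24.239°, -15.097°, +4.447°.
Eastward gaps between consecutive values (wrapping around): 15.309°, 39.177°, 2.035°, 9.142°, 19.544°, 274.793°.
Largest gap = 274.793° ⇒ minimal covering band is its complement: 360° − 274.793° = 85.207°.
Band runs from -80.760° eastward to +4.447°.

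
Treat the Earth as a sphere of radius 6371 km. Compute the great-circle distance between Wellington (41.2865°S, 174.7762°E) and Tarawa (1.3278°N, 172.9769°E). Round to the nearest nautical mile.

2560 nmi

Δλ = 172.9769 − 174.7762 = -1.7993°.
Δφ = 1.3278 − -41.2865 = 42.6143°.
a = sin²(Δφ/2) + cos φ₁ · cos φ₂ · sin²(Δλ/2) = 0.132221.
c = 2·atan2(√a, √(1−a)) = 0.74431 rad → d = 6371·c ≈ 4741.98 km ≈ 2560.46 nmi.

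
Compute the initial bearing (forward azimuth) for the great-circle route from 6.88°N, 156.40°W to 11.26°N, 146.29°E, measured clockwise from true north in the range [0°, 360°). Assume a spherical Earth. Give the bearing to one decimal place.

Δλ = 146.29 − -156.40 = 302.69°; wrapped into (−180°, 180°]: -57.31°.
θ = atan2( sin Δλ · cos φ₂ , cos φ₁ · sin φ₂ − sin φ₁ · cos φ₂ · cos Δλ )
  = atan2(-0.82541, 0.13040) = -81.022° → normalised to [0°, 360°): 278.978°.

279.0°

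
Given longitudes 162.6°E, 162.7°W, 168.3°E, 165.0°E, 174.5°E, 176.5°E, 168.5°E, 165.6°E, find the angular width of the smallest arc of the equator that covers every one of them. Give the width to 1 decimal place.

Sort the longitudes: -162.7°, +162.6°, +165.0°, +165.6°, +168.3°, +168.5°, +174.5°, +176.5°.
Eastward gaps between consecutive values (wrapping around): 325.3°, 2.4°, 0.6°, 2.7°, 0.2°, 6.0°, 2.0°, 20.8°.
Largest gap = 325.3° ⇒ minimal covering band is its complement: 360° − 325.3° = 34.7°.
Band runs from +162.6° eastward to -162.7°, crossing the antimeridian.

34.7°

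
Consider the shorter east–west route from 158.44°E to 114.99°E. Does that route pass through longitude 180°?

No

Signed shortest Δλ = ((114.99 − 158.44 + 180) mod 360) − 180 = -43.45°.
Going west by 43.45° from +158.44° reaches +114.99° without touching 180°.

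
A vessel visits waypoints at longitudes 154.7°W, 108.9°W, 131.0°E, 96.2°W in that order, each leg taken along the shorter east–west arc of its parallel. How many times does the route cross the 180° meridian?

2

Leg 1: -154.7° → -108.9°, shortest Δλ = 45.8° (east) — does not cross 180°.
Leg 2: -108.9° → +131.0°, shortest Δλ = -120.1° (west) — crosses 180°.
Leg 3: +131.0° → -96.2°, shortest Δλ = 132.8° (east) — crosses 180°.
Total crossings: 2.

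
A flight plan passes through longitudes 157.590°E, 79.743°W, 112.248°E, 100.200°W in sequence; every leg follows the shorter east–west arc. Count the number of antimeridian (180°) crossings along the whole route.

3

Leg 1: +157.590° → -79.743°, shortest Δλ = 122.667° (east) — crosses 180°.
Leg 2: -79.743° → +112.248°, shortest Δλ = -168.009° (west) — crosses 180°.
Leg 3: +112.248° → -100.200°, shortest Δλ = 147.552° (east) — crosses 180°.
Total crossings: 3.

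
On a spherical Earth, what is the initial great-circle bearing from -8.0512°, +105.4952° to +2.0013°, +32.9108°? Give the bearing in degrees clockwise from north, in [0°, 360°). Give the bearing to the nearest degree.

275°

Δλ = 32.9108 − 105.4952 = -72.5844°.
θ = atan2( sin Δλ · cos φ₂ , cos φ₁ · sin φ₂ − sin φ₁ · cos φ₂ · cos Δλ )
  = atan2(-0.95358, 0.07647) = -85.415° → normalised to [0°, 360°): 274.585°.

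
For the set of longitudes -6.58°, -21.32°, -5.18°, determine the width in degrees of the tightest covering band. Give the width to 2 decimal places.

16.14°

Sort the longitudes: -21.32°, -6.58°, -5.18°.
Eastward gaps between consecutive values (wrapping around): 14.74°, 1.40°, 343.86°.
Largest gap = 343.86° ⇒ minimal covering band is its complement: 360° − 343.86° = 16.14°.
Band runs from -21.32° eastward to -5.18°.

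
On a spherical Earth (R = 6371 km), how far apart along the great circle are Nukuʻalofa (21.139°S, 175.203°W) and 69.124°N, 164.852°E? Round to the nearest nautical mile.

5488 nmi

Δλ = 164.852 − -175.203 = 340.055°; wrapped into (−180°, 180°]: -19.945°.
Δφ = 69.124 − -21.139 = 90.263°.
a = sin²(Δφ/2) + cos φ₁ · cos φ₂ · sin²(Δλ/2) = 0.512263.
c = 2·atan2(√a, √(1−a)) = 1.59532 rad → d = 6371·c ≈ 10163.81 km ≈ 5488.02 nmi.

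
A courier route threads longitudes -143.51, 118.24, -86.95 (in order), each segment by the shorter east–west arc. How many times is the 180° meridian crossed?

Leg 1: -143.51° → +118.24°, shortest Δλ = -98.25° (west) — crosses 180°.
Leg 2: +118.24° → -86.95°, shortest Δλ = 154.81° (east) — crosses 180°.
Total crossings: 2.

2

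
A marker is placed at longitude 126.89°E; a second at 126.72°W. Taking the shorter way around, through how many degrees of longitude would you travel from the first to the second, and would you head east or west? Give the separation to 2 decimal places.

Raw difference: -126.72 − 126.89 = -253.61°.
Normalise into (−180°, 180°]: -253.61° + 360° = 106.39°.
Positive ⇒ the second point lies to the east; separation 106.39°.

106.39° east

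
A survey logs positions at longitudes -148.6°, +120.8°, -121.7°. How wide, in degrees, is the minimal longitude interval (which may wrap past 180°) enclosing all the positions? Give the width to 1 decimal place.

Sort the longitudes: -148.6°, -121.7°, +120.8°.
Eastward gaps between consecutive values (wrapping around): 26.9°, 242.5°, 90.6°.
Largest gap = 242.5° ⇒ minimal covering band is its complement: 360° − 242.5° = 117.5°.
Band runs from +120.8° eastward to -121.7°, crossing the antimeridian.

117.5°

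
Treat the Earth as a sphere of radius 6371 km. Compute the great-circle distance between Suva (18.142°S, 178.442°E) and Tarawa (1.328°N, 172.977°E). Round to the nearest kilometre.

2246 km

Δλ = 172.977 − 178.442 = -5.465°.
Δφ = 1.328 − -18.142 = 19.470°.
a = sin²(Δφ/2) + cos φ₁ · cos φ₂ · sin²(Δλ/2) = 0.030751.
c = 2·atan2(√a, √(1−a)) = 0.35254 rad → d = 6371·c ≈ 2246.05 km.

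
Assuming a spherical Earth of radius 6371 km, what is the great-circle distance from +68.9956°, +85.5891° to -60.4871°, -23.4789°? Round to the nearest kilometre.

16732 km

Δλ = -23.4789 − 85.5891 = -109.0680°.
Δφ = -60.4871 − 68.9956 = -129.4827°.
a = sin²(Δφ/2) + cos φ₁ · cos φ₂ · sin²(Δλ/2) = 0.935052.
c = 2·atan2(√a, √(1−a)) = 2.62621 rad → d = 6371·c ≈ 16731.59 km.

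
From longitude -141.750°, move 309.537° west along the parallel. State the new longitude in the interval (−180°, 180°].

-91.287°

Start at -141.750°; shift −309.537° → -451.287°.
-451.287° lies outside (−180°, 180°]; add 360° → -91.287°.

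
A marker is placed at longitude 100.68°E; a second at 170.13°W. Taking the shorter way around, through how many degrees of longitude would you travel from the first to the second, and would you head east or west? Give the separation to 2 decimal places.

Raw difference: -170.13 − 100.68 = -270.81°.
Normalise into (−180°, 180°]: -270.81° + 360° = 89.19°.
Positive ⇒ the second point lies to the east; separation 89.19°.

89.19° east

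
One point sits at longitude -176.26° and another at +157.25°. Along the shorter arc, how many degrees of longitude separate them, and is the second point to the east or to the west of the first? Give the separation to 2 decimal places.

26.49° west

Raw difference: 157.25 − -176.26 = 333.51°.
Normalise into (−180°, 180°]: 333.51° − 360° = -26.49°.
Negative ⇒ the second point lies to the west; separation 26.49°.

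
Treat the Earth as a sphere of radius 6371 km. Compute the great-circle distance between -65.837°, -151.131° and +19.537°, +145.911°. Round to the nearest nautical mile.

Δλ = 145.911 − -151.131 = 297.042°; wrapped into (−180°, 180°]: -62.958°.
Δφ = 19.537 − -65.837 = 85.374°.
a = sin²(Δφ/2) + cos φ₁ · cos φ₂ · sin²(Δλ/2) = 0.564865.
c = 2·atan2(√a, √(1−a)) = 1.70089 rad → d = 6371·c ≈ 10836.38 km ≈ 5851.18 nmi.

5851 nmi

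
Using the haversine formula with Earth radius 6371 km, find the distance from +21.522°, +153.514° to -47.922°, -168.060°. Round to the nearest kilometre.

8620 km

Δλ = -168.060 − 153.514 = -321.574°; wrapped into (−180°, 180°]: 38.426°.
Δφ = -47.922 − 21.522 = -69.444°.
a = sin²(Δφ/2) + cos φ₁ · cos φ₂ · sin²(Δλ/2) = 0.391951.
c = 2·atan2(√a, √(1−a)) = 1.35298 rad → d = 6371·c ≈ 8619.84 km.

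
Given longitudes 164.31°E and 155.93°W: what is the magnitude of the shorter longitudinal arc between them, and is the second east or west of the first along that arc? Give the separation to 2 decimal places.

Raw difference: -155.93 − 164.31 = -320.24°.
Normalise into (−180°, 180°]: -320.24° + 360° = 39.76°.
Positive ⇒ the second point lies to the east; separation 39.76°.

39.76° east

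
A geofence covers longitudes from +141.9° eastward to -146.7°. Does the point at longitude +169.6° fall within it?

Yes

Band width going east from +141.9° to -146.7°: ((-146.7 − 141.9) mod 360) = 71.4°.
Offset of +169.6° east of the west edge: ((169.6 − 141.9) mod 360) = 27.7°.
27.7° ≤ 71.4° ⇒ inside.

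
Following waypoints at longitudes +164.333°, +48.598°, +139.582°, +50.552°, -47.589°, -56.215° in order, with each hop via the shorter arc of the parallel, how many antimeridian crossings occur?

0

Leg 1: +164.333° → +48.598°, shortest Δλ = -115.735° (west) — does not cross 180°.
Leg 2: +48.598° → +139.582°, shortest Δλ = 90.984° (east) — does not cross 180°.
Leg 3: +139.582° → +50.552°, shortest Δλ = -89.03° (west) — does not cross 180°.
Leg 4: +50.552° → -47.589°, shortest Δλ = -98.141° (west) — does not cross 180°.
Leg 5: -47.589° → -56.215°, shortest Δλ = -8.626° (west) — does not cross 180°.
Total crossings: 0.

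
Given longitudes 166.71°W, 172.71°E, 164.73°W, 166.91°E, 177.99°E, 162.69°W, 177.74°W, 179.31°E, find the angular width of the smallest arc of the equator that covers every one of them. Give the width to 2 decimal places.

Sort the longitudes: -177.74°, -166.71°, -164.73°, -162.69°, +166.91°, +172.71°, +177.99°, +179.31°.
Eastward gaps between consecutive values (wrapping around): 11.03°, 1.98°, 2.04°, 329.60°, 5.80°, 5.28°, 1.32°, 2.95°.
Largest gap = 329.60° ⇒ minimal covering band is its complement: 360° − 329.60° = 30.40°.
Band runs from +166.91° eastward to -162.69°, crossing the antimeridian.

30.40°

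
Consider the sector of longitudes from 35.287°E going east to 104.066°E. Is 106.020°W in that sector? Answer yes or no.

Band width going east from +35.287° to +104.066°: ((104.066 − 35.287) mod 360) = 68.779°.
Offset of -106.020° east of the west edge: ((-106.020 − 35.287) mod 360) = 218.693°.
218.693° > 68.779° ⇒ outside.

No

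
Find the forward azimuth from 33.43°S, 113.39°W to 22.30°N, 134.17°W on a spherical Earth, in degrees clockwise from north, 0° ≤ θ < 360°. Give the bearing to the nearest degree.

338°

Δλ = -134.17 − -113.39 = -20.78°.
θ = atan2( sin Δλ · cos φ₂ , cos φ₁ · sin φ₂ − sin φ₁ · cos φ₂ · cos Δλ )
  = atan2(-0.32825, 0.79324) = -22.480° → normalised to [0°, 360°): 337.520°.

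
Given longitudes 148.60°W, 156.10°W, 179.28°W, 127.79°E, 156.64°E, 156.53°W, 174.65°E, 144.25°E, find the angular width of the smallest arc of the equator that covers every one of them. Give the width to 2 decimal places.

Sort the longitudes: -179.28°, -156.53°, -156.10°, -148.60°, +127.79°, +144.25°, +156.64°, +174.65°.
Eastward gaps between consecutive values (wrapping around): 22.75°, 0.43°, 7.50°, 276.39°, 16.46°, 12.39°, 18.01°, 6.07°.
Largest gap = 276.39° ⇒ minimal covering band is its complement: 360° − 276.39° = 83.61°.
Band runs from +127.79° eastward to -148.60°, crossing the antimeridian.

83.61°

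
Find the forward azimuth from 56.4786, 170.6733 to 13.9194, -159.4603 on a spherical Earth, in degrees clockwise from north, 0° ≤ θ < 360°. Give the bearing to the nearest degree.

140°

Δλ = -159.4603 − 170.6733 = -330.1336°; wrapped into (−180°, 180°]: 29.8664°.
θ = atan2( sin Δλ · cos φ₂ , cos φ₁ · sin φ₂ − sin φ₁ · cos φ₂ · cos Δλ )
  = atan2(0.48336, -0.56888) = 139.647° → normalised to [0°, 360°): 139.647°.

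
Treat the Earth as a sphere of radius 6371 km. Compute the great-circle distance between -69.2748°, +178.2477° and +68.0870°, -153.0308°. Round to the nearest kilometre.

Δλ = -153.0308 − 178.2477 = -331.2785°; wrapped into (−180°, 180°]: 28.7215°.
Δφ = 68.0870 − -69.2748 = 137.3618°.
a = sin²(Δφ/2) + cos φ₁ · cos φ₂ · sin²(Δλ/2) = 0.875947.
c = 2·atan2(√a, √(1−a)) = 2.42173 rad → d = 6371·c ≈ 15428.83 km.

15429 km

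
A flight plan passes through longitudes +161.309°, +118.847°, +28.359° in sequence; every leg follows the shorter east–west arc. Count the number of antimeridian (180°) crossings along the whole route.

Leg 1: +161.309° → +118.847°, shortest Δλ = -42.462° (west) — does not cross 180°.
Leg 2: +118.847° → +28.359°, shortest Δλ = -90.488° (west) — does not cross 180°.
Total crossings: 0.

0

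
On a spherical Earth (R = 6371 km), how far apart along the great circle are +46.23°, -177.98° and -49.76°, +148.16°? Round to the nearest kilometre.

Δλ = 148.16 − -177.98 = 326.14°; wrapped into (−180°, 180°]: -33.86°.
Δφ = -49.76 − 46.23 = -95.99°.
a = sin²(Δφ/2) + cos φ₁ · cos φ₂ · sin²(Δλ/2) = 0.590072.
c = 2·atan2(√a, √(1−a)) = 1.75193 rad → d = 6371·c ≈ 11161.54 km.

11162 km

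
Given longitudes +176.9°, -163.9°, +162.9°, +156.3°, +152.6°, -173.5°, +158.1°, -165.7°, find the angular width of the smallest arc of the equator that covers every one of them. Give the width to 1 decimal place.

43.5°

Sort the longitudes: -173.5°, -165.7°, -163.9°, +152.6°, +156.3°, +158.1°, +162.9°, +176.9°.
Eastward gaps between consecutive values (wrapping around): 7.8°, 1.8°, 316.5°, 3.7°, 1.8°, 4.8°, 14.0°, 9.6°.
Largest gap = 316.5° ⇒ minimal covering band is its complement: 360° − 316.5° = 43.5°.
Band runs from +152.6° eastward to -163.9°, crossing the antimeridian.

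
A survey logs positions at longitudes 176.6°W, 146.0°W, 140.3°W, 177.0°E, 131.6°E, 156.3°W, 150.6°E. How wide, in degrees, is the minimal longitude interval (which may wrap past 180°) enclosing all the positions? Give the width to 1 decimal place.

88.1°

Sort the longitudes: -176.6°, -156.3°, -146.0°, -140.3°, +131.6°, +150.6°, +177.0°.
Eastward gaps between consecutive values (wrapping around): 20.3°, 10.3°, 5.7°, 271.9°, 19.0°, 26.4°, 6.4°.
Largest gap = 271.9° ⇒ minimal covering band is its complement: 360° − 271.9° = 88.1°.
Band runs from +131.6° eastward to -140.3°, crossing the antimeridian.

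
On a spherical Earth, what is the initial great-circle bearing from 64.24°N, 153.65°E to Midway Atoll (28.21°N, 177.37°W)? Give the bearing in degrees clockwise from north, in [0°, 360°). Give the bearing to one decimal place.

Δλ = -177.37 − 153.65 = -331.02°; wrapped into (−180°, 180°]: 28.98°.
θ = atan2( sin Δλ · cos φ₂ , cos φ₁ · sin φ₂ − sin φ₁ · cos φ₂ · cos Δλ )
  = atan2(0.42696, -0.48884) = 138.866° → normalised to [0°, 360°): 138.866°.

138.9°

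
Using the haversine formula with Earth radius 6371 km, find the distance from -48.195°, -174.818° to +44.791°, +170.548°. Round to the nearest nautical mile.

Δλ = 170.548 − -174.818 = 345.366°; wrapped into (−180°, 180°]: -14.634°.
Δφ = 44.791 − -48.195 = 92.986°.
a = sin²(Δφ/2) + cos φ₁ · cos φ₂ · sin²(Δλ/2) = 0.533719.
c = 2·atan2(√a, √(1−a)) = 1.63829 rad → d = 6371·c ≈ 10437.52 km ≈ 5635.81 nmi.

5636 nmi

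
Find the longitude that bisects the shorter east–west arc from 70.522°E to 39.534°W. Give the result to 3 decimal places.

Signed shortest Δλ from +70.522° to -39.534° is -110.056°.
Midpoint longitude = +70.522° + (-110.056°)/2 = +70.522° − 55.028° = +15.494°.

15.494°E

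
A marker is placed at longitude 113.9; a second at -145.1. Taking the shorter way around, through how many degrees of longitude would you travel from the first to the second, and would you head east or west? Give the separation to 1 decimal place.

Raw difference: -145.1 − 113.9 = -259.0°.
Normalise into (−180°, 180°]: -259.0° + 360° = 101.0°.
Positive ⇒ the second point lies to the east; separation 101.0°.

101.0° east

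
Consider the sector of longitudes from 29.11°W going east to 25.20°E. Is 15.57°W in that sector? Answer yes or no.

Yes

Band width going east from -29.11° to +25.20°: ((25.20 − -29.11) mod 360) = 54.31°.
Offset of -15.57° east of the west edge: ((-15.57 − -29.11) mod 360) = 13.54°.
13.54° ≤ 54.31° ⇒ inside.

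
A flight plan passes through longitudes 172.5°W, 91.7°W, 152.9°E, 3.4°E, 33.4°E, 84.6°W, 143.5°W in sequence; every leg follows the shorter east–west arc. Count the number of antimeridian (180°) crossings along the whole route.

1

Leg 1: -172.5° → -91.7°, shortest Δλ = 80.8° (east) — does not cross 180°.
Leg 2: -91.7° → +152.9°, shortest Δλ = -115.4° (west) — crosses 180°.
Leg 3: +152.9° → +3.4°, shortest Δλ = -149.5° (west) — does not cross 180°.
Leg 4: +3.4° → +33.4°, shortest Δλ = 30.0° (east) — does not cross 180°.
Leg 5: +33.4° → -84.6°, shortest Δλ = -118.0° (west) — does not cross 180°.
Leg 6: -84.6° → -143.5°, shortest Δλ = -58.9° (west) — does not cross 180°.
Total crossings: 1.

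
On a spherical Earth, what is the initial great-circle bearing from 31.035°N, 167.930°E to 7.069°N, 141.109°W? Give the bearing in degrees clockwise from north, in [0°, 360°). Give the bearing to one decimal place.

105.7°

Δλ = -141.109 − 167.930 = -309.039°; wrapped into (−180°, 180°]: 50.961°.
θ = atan2( sin Δλ · cos φ₂ , cos φ₁ · sin φ₂ − sin φ₁ · cos φ₂ · cos Δλ )
  = atan2(0.77081, -0.21681) = 105.710° → normalised to [0°, 360°): 105.710°.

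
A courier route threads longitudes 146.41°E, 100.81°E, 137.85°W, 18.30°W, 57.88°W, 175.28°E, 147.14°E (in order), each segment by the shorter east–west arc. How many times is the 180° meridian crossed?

Leg 1: +146.41° → +100.81°, shortest Δλ = -45.6° (west) — does not cross 180°.
Leg 2: +100.81° → -137.85°, shortest Δλ = 121.34° (east) — crosses 180°.
Leg 3: -137.85° → -18.30°, shortest Δλ = 119.55° (east) — does not cross 180°.
Leg 4: -18.30° → -57.88°, shortest Δλ = -39.58° (west) — does not cross 180°.
Leg 5: -57.88° → +175.28°, shortest Δλ = -126.84° (west) — crosses 180°.
Leg 6: +175.28° → +147.14°, shortest Δλ = -28.14° (west) — does not cross 180°.
Total crossings: 2.

2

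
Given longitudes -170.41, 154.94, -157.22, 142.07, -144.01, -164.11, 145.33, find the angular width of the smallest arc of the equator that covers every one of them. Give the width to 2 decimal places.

73.92°

Sort the longitudes: -170.41°, -164.11°, -157.22°, -144.01°, +142.07°, +145.33°, +154.94°.
Eastward gaps between consecutive values (wrapping around): 6.30°, 6.89°, 13.21°, 286.08°, 3.26°, 9.61°, 34.65°.
Largest gap = 286.08° ⇒ minimal covering band is its complement: 360° − 286.08° = 73.92°.
Band runs from +142.07° eastward to -144.01°, crossing the antimeridian.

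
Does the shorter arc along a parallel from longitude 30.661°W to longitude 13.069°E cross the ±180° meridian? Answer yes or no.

No

Signed shortest Δλ = ((13.069 − -30.661 + 180) mod 360) − 180 = 43.73°.
Going east by 43.73° from -30.661° reaches +13.069° without touching 180°.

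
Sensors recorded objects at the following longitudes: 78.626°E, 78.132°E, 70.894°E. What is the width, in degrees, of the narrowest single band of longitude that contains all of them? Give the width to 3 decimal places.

Sort the longitudes: +70.894°, +78.132°, +78.626°.
Eastward gaps between consecutive values (wrapping around): 7.238°, 0.494°, 352.268°.
Largest gap = 352.268° ⇒ minimal covering band is its complement: 360° − 352.268° = 7.732°.
Band runs from +70.894° eastward to +78.626°.

7.732°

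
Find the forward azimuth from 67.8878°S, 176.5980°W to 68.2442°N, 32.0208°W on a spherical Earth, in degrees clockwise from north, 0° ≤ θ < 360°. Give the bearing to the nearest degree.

Δλ = -32.0208 − -176.5980 = 144.5772°.
θ = atan2( sin Δλ · cos φ₂ , cos φ₁ · sin φ₂ − sin φ₁ · cos φ₂ · cos Δλ )
  = atan2(0.21483, 0.06978) = 72.005° → normalised to [0°, 360°): 72.005°.

72°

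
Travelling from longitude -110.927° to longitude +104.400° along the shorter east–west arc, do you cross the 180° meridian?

Yes

Naïve |104.400 − -110.927| = 215.327° > 180°, so the shorter arc goes the other way round — across 180°.
Signed shortest Δλ = ((104.400 − -110.927 + 180) mod 360) − 180 = -144.673°.
Going west by 144.673° from -110.927° passes through 180° before reaching +104.400°.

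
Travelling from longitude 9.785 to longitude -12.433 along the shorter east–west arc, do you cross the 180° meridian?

Signed shortest Δλ = ((-12.433 − 9.785 + 180) mod 360) − 180 = -22.218°.
Going west by 22.218° from +9.785° reaches -12.433° without touching 180°.

No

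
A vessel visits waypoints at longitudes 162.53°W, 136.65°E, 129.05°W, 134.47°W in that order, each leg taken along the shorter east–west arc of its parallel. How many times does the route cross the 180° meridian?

2

Leg 1: -162.53° → +136.65°, shortest Δλ = -60.82° (west) — crosses 180°.
Leg 2: +136.65° → -129.05°, shortest Δλ = 94.3° (east) — crosses 180°.
Leg 3: -129.05° → -134.47°, shortest Δλ = -5.42° (west) — does not cross 180°.
Total crossings: 2.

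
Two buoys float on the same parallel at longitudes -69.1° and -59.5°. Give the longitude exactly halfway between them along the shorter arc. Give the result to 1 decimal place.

Signed shortest Δλ from -69.1° to -59.5° is +9.6°.
Midpoint longitude = -69.1° + (+9.6°)/2 = -69.1° + 4.8° = -64.3°.

-64.3°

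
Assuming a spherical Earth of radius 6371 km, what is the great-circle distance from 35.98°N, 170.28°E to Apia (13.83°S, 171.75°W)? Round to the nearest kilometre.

5852 km

Δλ = -171.75 − 170.28 = -342.03°; wrapped into (−180°, 180°]: 17.97°.
Δφ = -13.83 − 35.98 = -49.81°.
a = sin²(Δφ/2) + cos φ₁ · cos φ₂ · sin²(Δλ/2) = 0.196503.
c = 2·atan2(√a, √(1−a)) = 0.91852 rad → d = 6371·c ≈ 5851.92 km.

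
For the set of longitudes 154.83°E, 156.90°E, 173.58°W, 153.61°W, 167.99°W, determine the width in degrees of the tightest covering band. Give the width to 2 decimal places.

51.56°

Sort the longitudes: -173.58°, -167.99°, -153.61°, +154.83°, +156.90°.
Eastward gaps between consecutive values (wrapping around): 5.59°, 14.38°, 308.44°, 2.07°, 29.52°.
Largest gap = 308.44° ⇒ minimal covering band is its complement: 360° − 308.44° = 51.56°.
Band runs from +154.83° eastward to -153.61°, crossing the antimeridian.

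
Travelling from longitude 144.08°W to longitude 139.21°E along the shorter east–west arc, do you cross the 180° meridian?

Naïve |139.21 − -144.08| = 283.29° > 180°, so the shorter arc goes the other way round — across 180°.
Signed shortest Δλ = ((139.21 − -144.08 + 180) mod 360) − 180 = -76.71°.
Going west by 76.71° from -144.08° passes through 180° before reaching +139.21°.

Yes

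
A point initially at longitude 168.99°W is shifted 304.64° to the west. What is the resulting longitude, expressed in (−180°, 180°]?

Start at -168.99°; shift −304.64° → -473.63°.
-473.63° lies outside (−180°, 180°]; add 360° → -113.63°.

113.63°W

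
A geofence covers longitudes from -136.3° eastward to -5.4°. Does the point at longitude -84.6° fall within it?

Band width going east from -136.3° to -5.4°: ((-5.4 − -136.3) mod 360) = 130.9°.
Offset of -84.6° east of the west edge: ((-84.6 − -136.3) mod 360) = 51.7°.
51.7° ≤ 130.9° ⇒ inside.

Yes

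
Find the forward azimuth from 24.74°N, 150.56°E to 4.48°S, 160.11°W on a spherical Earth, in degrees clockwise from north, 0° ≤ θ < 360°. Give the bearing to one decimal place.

114.4°

Δλ = -160.11 − 150.56 = -310.67°; wrapped into (−180°, 180°]: 49.33°.
θ = atan2( sin Δλ · cos φ₂ , cos φ₁ · sin φ₂ − sin φ₁ · cos φ₂ · cos Δλ )
  = atan2(0.75616, -0.34285) = 114.390° → normalised to [0°, 360°): 114.390°.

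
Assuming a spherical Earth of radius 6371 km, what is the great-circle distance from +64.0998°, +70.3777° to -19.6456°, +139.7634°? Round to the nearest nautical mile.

5948 nmi

Δλ = 139.7634 − 70.3777 = 69.3857°.
Δφ = -19.6456 − 64.0998 = -83.7454°.
a = sin²(Δφ/2) + cos φ₁ · cos φ₂ · sin²(Δλ/2) = 0.578798.
c = 2·atan2(√a, √(1−a)) = 1.72905 rad → d = 6371·c ≈ 11015.79 km ≈ 5948.05 nmi.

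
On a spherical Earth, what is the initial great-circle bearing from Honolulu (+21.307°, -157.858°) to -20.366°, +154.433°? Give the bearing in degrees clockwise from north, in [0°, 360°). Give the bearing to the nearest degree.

231°

Δλ = 154.433 − -157.858 = 312.291°; wrapped into (−180°, 180°]: -47.709°.
θ = atan2( sin Δλ · cos φ₂ , cos φ₁ · sin φ₂ − sin φ₁ · cos φ₂ · cos Δλ )
  = atan2(-0.69349, -0.55345) = -128.592° → normalised to [0°, 360°): 231.408°.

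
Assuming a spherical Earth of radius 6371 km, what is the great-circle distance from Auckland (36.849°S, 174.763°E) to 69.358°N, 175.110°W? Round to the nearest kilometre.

Δλ = -175.110 − 174.763 = -349.873°; wrapped into (−180°, 180°]: 10.127°.
Δφ = 69.358 − -36.849 = 106.207°.
a = sin²(Δφ/2) + cos φ₁ · cos φ₂ · sin²(Δλ/2) = 0.641752.
c = 2·atan2(√a, √(1−a)) = 1.85824 rad → d = 6371·c ≈ 11838.86 km.

11839 km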